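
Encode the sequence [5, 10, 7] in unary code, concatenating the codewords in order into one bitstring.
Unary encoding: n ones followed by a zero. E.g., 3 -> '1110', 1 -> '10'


Encode each number as n ones followed by a terminating 0:
  5 -> 111110 (6 bits)
  10 -> 11111111110 (11 bits)
  7 -> 11111110 (8 bits)
Total length = 6 + 11 + 8 = 25 bits.

Unary([5, 10, 7]) = 1111101111111111011111110 (25 bits)


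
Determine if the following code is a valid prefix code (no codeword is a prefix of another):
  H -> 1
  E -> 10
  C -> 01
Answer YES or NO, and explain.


Checking each pair (does one codeword prefix another?):
  H='1' vs E='10': prefix -- VIOLATION

NO -- this is NOT a valid prefix code. H (1) is a prefix of E (10).


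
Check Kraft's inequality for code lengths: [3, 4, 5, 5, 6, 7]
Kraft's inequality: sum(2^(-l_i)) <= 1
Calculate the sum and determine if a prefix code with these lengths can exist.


Sum = 2^(-3) + 2^(-4) + 2^(-5) + 2^(-5) + 2^(-6) + 2^(-7)
    = 0.125 + 0.0625 + 0.03125 + 0.03125 + 0.015625 + 0.0078125
    = 35/128 = 0.2734375
Since 0.2734375 <= 1, Kraft's inequality IS satisfied.
A prefix code with these lengths CAN exist.

Kraft sum = 0.2734375. Satisfied.


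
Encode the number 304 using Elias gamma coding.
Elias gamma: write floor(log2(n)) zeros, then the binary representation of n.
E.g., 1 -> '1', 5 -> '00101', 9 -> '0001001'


num_bits = floor(log2(304)) + 1 = 9
leading_zeros = num_bits - 1 = 8
binary(304) = 100110000

Elias gamma(304) = '00000000' + '100110000' = 00000000100110000 (17 bits)


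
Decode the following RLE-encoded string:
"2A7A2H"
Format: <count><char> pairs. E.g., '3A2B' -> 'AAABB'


Expanding each <count><char> pair:
  2A -> 'AA'
  7A -> 'AAAAAAA'
  2H -> 'HH'

Decoded = AAAAAAAAAHH


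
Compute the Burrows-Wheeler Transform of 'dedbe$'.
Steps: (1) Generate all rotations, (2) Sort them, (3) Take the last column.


Rotations (sorted):
  0: $dedbe -> last char: e
  1: be$ded -> last char: d
  2: dbe$de -> last char: e
  3: dedbe$ -> last char: $
  4: e$dedb -> last char: b
  5: edbe$d -> last char: d


BWT = ede$bd


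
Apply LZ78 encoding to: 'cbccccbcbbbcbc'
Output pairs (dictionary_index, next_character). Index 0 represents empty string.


LZ78 encoding steps:
Dictionary: {0: ''}
Step 1: w='' (idx 0), next='c' -> output (0, 'c'), add 'c' as idx 1
Step 2: w='' (idx 0), next='b' -> output (0, 'b'), add 'b' as idx 2
Step 3: w='c' (idx 1), next='c' -> output (1, 'c'), add 'cc' as idx 3
Step 4: w='cc' (idx 3), next='b' -> output (3, 'b'), add 'ccb' as idx 4
Step 5: w='c' (idx 1), next='b' -> output (1, 'b'), add 'cb' as idx 5
Step 6: w='b' (idx 2), next='b' -> output (2, 'b'), add 'bb' as idx 6
Step 7: w='cb' (idx 5), next='c' -> output (5, 'c'), add 'cbc' as idx 7


Encoded: [(0, 'c'), (0, 'b'), (1, 'c'), (3, 'b'), (1, 'b'), (2, 'b'), (5, 'c')]


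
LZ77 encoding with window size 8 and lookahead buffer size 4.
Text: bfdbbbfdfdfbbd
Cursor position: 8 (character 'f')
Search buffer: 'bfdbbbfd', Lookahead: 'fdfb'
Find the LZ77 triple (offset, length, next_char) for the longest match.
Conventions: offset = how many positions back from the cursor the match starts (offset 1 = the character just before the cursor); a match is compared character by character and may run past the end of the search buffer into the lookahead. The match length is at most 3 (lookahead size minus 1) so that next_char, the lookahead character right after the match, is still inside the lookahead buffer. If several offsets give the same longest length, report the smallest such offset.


Try each offset into the search buffer:
  offset=1 (pos 7, char 'd'): match length 0
  offset=2 (pos 6, char 'f'): match length 3
  offset=3 (pos 5, char 'b'): match length 0
  offset=4 (pos 4, char 'b'): match length 0
  offset=5 (pos 3, char 'b'): match length 0
  offset=6 (pos 2, char 'd'): match length 0
  offset=7 (pos 1, char 'f'): match length 2
  offset=8 (pos 0, char 'b'): match length 0
Longest match has length 3 at offset 2.
next_char = character at position 8 + 3 = 11 -> 'b'

Best match: offset=2, length=3 (matching 'fdf' starting at position 6)
LZ77 triple: (2, 3, 'b')


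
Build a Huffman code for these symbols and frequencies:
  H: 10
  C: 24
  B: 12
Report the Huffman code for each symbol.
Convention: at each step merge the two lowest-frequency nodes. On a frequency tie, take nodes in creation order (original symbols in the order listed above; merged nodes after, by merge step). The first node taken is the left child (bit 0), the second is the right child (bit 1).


Huffman tree construction:
Step 1: Merge H(10) + B(12) = 22
Step 2: Merge (H+B)(22) + C(24) = 46
Read each symbol's code off the tree from the root (left child = 0, right child = 1).

Codes:
  H: 00 (length 2)
  C: 1 (length 1)
  B: 01 (length 2)
Average code length: 68/46 = 1.4783 bits/symbol


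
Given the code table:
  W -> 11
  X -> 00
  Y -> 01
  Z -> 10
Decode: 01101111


Decoding:
01 -> Y
10 -> Z
11 -> W
11 -> W


Result: YZWW


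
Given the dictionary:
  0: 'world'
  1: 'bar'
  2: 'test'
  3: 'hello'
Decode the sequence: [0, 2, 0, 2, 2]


Look up each index in the dictionary:
  0 -> 'world'
  2 -> 'test'
  0 -> 'world'
  2 -> 'test'
  2 -> 'test'

Decoded: "world test world test test"


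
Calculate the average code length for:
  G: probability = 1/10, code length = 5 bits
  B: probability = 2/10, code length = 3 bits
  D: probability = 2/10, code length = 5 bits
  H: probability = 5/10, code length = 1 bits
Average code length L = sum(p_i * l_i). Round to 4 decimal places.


Weighted contributions p_i * l_i:
  G: (1/10) * 5 = 5/10
  B: (2/10) * 3 = 6/10
  D: (2/10) * 5 = 10/10
  H: (5/10) * 1 = 5/10
Sum = (5 + 6 + 10 + 5)/10 = 26/10

L = 26/10 = 2.6000 bits/symbol


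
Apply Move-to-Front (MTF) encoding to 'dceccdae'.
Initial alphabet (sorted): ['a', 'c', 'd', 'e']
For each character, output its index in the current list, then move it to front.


MTF encoding:
'd': index 2 in ['a', 'c', 'd', 'e'] -> ['d', 'a', 'c', 'e']
'c': index 2 in ['d', 'a', 'c', 'e'] -> ['c', 'd', 'a', 'e']
'e': index 3 in ['c', 'd', 'a', 'e'] -> ['e', 'c', 'd', 'a']
'c': index 1 in ['e', 'c', 'd', 'a'] -> ['c', 'e', 'd', 'a']
'c': index 0 in ['c', 'e', 'd', 'a'] -> ['c', 'e', 'd', 'a']
'd': index 2 in ['c', 'e', 'd', 'a'] -> ['d', 'c', 'e', 'a']
'a': index 3 in ['d', 'c', 'e', 'a'] -> ['a', 'd', 'c', 'e']
'e': index 3 in ['a', 'd', 'c', 'e'] -> ['e', 'a', 'd', 'c']


Output: [2, 2, 3, 1, 0, 2, 3, 3]


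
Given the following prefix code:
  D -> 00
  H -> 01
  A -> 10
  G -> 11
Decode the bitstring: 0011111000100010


Decoding step by step:
Bits 00 -> D
Bits 11 -> G
Bits 11 -> G
Bits 10 -> A
Bits 00 -> D
Bits 10 -> A
Bits 00 -> D
Bits 10 -> A


Decoded message: DGGADADA


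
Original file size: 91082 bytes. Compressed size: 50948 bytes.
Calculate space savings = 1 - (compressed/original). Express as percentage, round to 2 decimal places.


ratio = compressed/original = 50948/91082 = 0.559364
savings = 1 - ratio = 1 - 0.559364 = 0.440636
as a percentage: 0.440636 * 100 = 44.06%

Space savings = 1 - 50948/91082 = 44.06%


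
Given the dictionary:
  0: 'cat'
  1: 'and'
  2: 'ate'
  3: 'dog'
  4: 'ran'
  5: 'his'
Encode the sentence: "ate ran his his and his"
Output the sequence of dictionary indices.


Look up each word in the dictionary:
  'ate' -> 2
  'ran' -> 4
  'his' -> 5
  'his' -> 5
  'and' -> 1
  'his' -> 5

Encoded: [2, 4, 5, 5, 1, 5]


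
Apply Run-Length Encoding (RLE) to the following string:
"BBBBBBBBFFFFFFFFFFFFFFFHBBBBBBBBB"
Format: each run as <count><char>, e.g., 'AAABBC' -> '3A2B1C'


Scanning runs left to right:
  i=0: run of 'B' x 8 -> '8B'
  i=8: run of 'F' x 15 -> '15F'
  i=23: run of 'H' x 1 -> '1H'
  i=24: run of 'B' x 9 -> '9B'

RLE = 8B15F1H9B


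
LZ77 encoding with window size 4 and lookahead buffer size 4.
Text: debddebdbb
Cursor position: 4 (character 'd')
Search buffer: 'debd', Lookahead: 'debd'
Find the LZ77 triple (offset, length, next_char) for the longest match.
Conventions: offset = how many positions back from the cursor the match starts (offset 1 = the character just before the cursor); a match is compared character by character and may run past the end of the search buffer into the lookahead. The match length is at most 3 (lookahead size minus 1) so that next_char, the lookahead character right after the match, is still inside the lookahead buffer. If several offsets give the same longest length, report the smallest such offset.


Try each offset into the search buffer:
  offset=1 (pos 3, char 'd'): match length 1
  offset=2 (pos 2, char 'b'): match length 0
  offset=3 (pos 1, char 'e'): match length 0
  offset=4 (pos 0, char 'd'): match length 3
Longest match has length 3 at offset 4.
next_char = character at position 4 + 3 = 7 -> 'd'

Best match: offset=4, length=3 (matching 'deb' starting at position 0)
LZ77 triple: (4, 3, 'd')


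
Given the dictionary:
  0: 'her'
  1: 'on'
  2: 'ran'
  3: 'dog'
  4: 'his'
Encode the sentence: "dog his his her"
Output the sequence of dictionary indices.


Look up each word in the dictionary:
  'dog' -> 3
  'his' -> 4
  'his' -> 4
  'her' -> 0

Encoded: [3, 4, 4, 0]


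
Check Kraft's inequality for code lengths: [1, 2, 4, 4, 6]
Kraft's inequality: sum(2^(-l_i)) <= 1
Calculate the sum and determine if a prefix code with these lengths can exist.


Sum = 2^(-1) + 2^(-2) + 2^(-4) + 2^(-4) + 2^(-6)
    = 0.5 + 0.25 + 0.0625 + 0.0625 + 0.015625
    = 57/64 = 0.890625
Since 0.890625 <= 1, Kraft's inequality IS satisfied.
A prefix code with these lengths CAN exist.

Kraft sum = 0.890625. Satisfied.


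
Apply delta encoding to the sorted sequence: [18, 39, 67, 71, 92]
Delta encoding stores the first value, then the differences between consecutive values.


First value: 18
Deltas:
  39 - 18 = 21
  67 - 39 = 28
  71 - 67 = 4
  92 - 71 = 21


Delta encoded: [18, 21, 28, 4, 21]


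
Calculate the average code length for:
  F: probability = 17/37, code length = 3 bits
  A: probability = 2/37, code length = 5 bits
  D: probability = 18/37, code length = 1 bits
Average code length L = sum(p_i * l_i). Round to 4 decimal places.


Weighted contributions p_i * l_i:
  F: (17/37) * 3 = 51/37
  A: (2/37) * 5 = 10/37
  D: (18/37) * 1 = 18/37
Sum = (51 + 10 + 18)/37 = 79/37

L = 79/37 = 2.1351 bits/symbol


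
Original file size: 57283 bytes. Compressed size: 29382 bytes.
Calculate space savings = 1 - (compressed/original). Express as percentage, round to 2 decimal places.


ratio = compressed/original = 29382/57283 = 0.512927
savings = 1 - ratio = 1 - 0.512927 = 0.487073
as a percentage: 0.487073 * 100 = 48.71%

Space savings = 1 - 29382/57283 = 48.71%


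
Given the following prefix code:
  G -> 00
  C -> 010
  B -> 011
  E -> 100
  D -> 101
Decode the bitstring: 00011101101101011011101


Decoding step by step:
Bits 00 -> G
Bits 011 -> B
Bits 101 -> D
Bits 101 -> D
Bits 101 -> D
Bits 011 -> B
Bits 011 -> B
Bits 101 -> D


Decoded message: GBDDDBBD


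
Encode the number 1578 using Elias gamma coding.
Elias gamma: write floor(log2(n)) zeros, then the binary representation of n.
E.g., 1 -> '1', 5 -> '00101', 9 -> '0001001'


num_bits = floor(log2(1578)) + 1 = 11
leading_zeros = num_bits - 1 = 10
binary(1578) = 11000101010

Elias gamma(1578) = '0000000000' + '11000101010' = 000000000011000101010 (21 bits)


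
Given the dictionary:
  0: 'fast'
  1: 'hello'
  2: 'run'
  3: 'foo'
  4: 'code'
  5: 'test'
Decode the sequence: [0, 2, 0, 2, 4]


Look up each index in the dictionary:
  0 -> 'fast'
  2 -> 'run'
  0 -> 'fast'
  2 -> 'run'
  4 -> 'code'

Decoded: "fast run fast run code"


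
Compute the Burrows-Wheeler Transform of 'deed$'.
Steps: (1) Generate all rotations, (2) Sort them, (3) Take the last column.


Rotations (sorted):
  0: $deed -> last char: d
  1: d$dee -> last char: e
  2: deed$ -> last char: $
  3: ed$de -> last char: e
  4: eed$d -> last char: d


BWT = de$ed


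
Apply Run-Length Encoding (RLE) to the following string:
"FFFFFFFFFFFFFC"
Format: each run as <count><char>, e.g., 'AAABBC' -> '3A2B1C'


Scanning runs left to right:
  i=0: run of 'F' x 13 -> '13F'
  i=13: run of 'C' x 1 -> '1C'

RLE = 13F1C


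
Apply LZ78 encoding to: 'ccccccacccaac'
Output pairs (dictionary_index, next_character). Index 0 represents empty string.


LZ78 encoding steps:
Dictionary: {0: ''}
Step 1: w='' (idx 0), next='c' -> output (0, 'c'), add 'c' as idx 1
Step 2: w='c' (idx 1), next='c' -> output (1, 'c'), add 'cc' as idx 2
Step 3: w='cc' (idx 2), next='c' -> output (2, 'c'), add 'ccc' as idx 3
Step 4: w='' (idx 0), next='a' -> output (0, 'a'), add 'a' as idx 4
Step 5: w='ccc' (idx 3), next='a' -> output (3, 'a'), add 'ccca' as idx 5
Step 6: w='a' (idx 4), next='c' -> output (4, 'c'), add 'ac' as idx 6


Encoded: [(0, 'c'), (1, 'c'), (2, 'c'), (0, 'a'), (3, 'a'), (4, 'c')]


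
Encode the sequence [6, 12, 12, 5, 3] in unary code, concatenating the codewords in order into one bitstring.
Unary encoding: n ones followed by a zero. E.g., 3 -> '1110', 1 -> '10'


Encode each number as n ones followed by a terminating 0:
  6 -> 1111110 (7 bits)
  12 -> 1111111111110 (13 bits)
  12 -> 1111111111110 (13 bits)
  5 -> 111110 (6 bits)
  3 -> 1110 (4 bits)
Total length = 7 + 13 + 13 + 6 + 4 = 43 bits.

Unary([6, 12, 12, 5, 3]) = 1111110111111111111011111111111101111101110 (43 bits)


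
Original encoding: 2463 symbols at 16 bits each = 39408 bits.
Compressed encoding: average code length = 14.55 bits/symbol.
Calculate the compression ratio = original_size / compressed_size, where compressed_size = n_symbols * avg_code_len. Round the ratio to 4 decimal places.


original_size = n_symbols * orig_bits = 2463 * 16 = 39408 bits
compressed_size = n_symbols * avg_code_len = 2463 * 14.55 = 35836.65 bits
ratio = original_size / compressed_size = 39408 / 35836.65 = 1.0997

Compression ratio = 1.0997


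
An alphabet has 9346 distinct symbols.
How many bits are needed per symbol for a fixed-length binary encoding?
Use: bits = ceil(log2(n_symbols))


log2(9346) = 13.1901
Bracket: 2^13 = 8192 < 9346 <= 2^14 = 16384
So ceil(log2(9346)) = 14

bits = ceil(log2(9346)) = ceil(13.1901) = 14 bits


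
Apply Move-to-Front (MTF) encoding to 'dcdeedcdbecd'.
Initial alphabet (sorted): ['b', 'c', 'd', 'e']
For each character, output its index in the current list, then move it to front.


MTF encoding:
'd': index 2 in ['b', 'c', 'd', 'e'] -> ['d', 'b', 'c', 'e']
'c': index 2 in ['d', 'b', 'c', 'e'] -> ['c', 'd', 'b', 'e']
'd': index 1 in ['c', 'd', 'b', 'e'] -> ['d', 'c', 'b', 'e']
'e': index 3 in ['d', 'c', 'b', 'e'] -> ['e', 'd', 'c', 'b']
'e': index 0 in ['e', 'd', 'c', 'b'] -> ['e', 'd', 'c', 'b']
'd': index 1 in ['e', 'd', 'c', 'b'] -> ['d', 'e', 'c', 'b']
'c': index 2 in ['d', 'e', 'c', 'b'] -> ['c', 'd', 'e', 'b']
'd': index 1 in ['c', 'd', 'e', 'b'] -> ['d', 'c', 'e', 'b']
'b': index 3 in ['d', 'c', 'e', 'b'] -> ['b', 'd', 'c', 'e']
'e': index 3 in ['b', 'd', 'c', 'e'] -> ['e', 'b', 'd', 'c']
'c': index 3 in ['e', 'b', 'd', 'c'] -> ['c', 'e', 'b', 'd']
'd': index 3 in ['c', 'e', 'b', 'd'] -> ['d', 'c', 'e', 'b']


Output: [2, 2, 1, 3, 0, 1, 2, 1, 3, 3, 3, 3]


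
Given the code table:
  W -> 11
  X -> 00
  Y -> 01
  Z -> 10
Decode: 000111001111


Decoding:
00 -> X
01 -> Y
11 -> W
00 -> X
11 -> W
11 -> W


Result: XYWXWW


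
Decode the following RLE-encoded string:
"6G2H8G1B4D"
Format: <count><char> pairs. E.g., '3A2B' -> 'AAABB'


Expanding each <count><char> pair:
  6G -> 'GGGGGG'
  2H -> 'HH'
  8G -> 'GGGGGGGG'
  1B -> 'B'
  4D -> 'DDDD'

Decoded = GGGGGGHHGGGGGGGGBDDDD


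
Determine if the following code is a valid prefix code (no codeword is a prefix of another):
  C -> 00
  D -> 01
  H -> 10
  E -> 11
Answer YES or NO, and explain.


Checking each pair (does one codeword prefix another?):
  C='00' vs D='01': no prefix
  C='00' vs H='10': no prefix
  C='00' vs E='11': no prefix
  D='01' vs C='00': no prefix
  D='01' vs H='10': no prefix
  D='01' vs E='11': no prefix
  H='10' vs C='00': no prefix
  H='10' vs D='01': no prefix
  H='10' vs E='11': no prefix
  E='11' vs C='00': no prefix
  E='11' vs D='01': no prefix
  E='11' vs H='10': no prefix
No violation found over all pairs.

YES -- this is a valid prefix code. No codeword is a prefix of any other codeword.


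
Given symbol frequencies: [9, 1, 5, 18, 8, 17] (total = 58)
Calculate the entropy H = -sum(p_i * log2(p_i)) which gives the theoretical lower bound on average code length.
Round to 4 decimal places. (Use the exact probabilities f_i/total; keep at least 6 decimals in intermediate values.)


Per-symbol terms -p_i * log2(p_i) with p_i = f_i/58:
  p = 9/58 = 0.155172: log2(p) = -2.688056, -p*log2(p) = 0.417112
  p = 1/58 = 0.017241: log2(p) = -5.857981, -p*log2(p) = 0.101000
  p = 5/58 = 0.086207: log2(p) = -3.536053, -p*log2(p) = 0.304832
  p = 18/58 = 0.310345: log2(p) = -1.688056, -p*log2(p) = 0.523879
  p = 8/58 = 0.137931: log2(p) = -2.857981, -p*log2(p) = 0.394204
  p = 17/58 = 0.293103: log2(p) = -1.770518, -p*log2(p) = 0.518945
H = 0.417112 + 0.101000 + 0.304832 + 0.523879 + 0.394204 + 0.518945 = 2.259972

H = 2.26 bits/symbol


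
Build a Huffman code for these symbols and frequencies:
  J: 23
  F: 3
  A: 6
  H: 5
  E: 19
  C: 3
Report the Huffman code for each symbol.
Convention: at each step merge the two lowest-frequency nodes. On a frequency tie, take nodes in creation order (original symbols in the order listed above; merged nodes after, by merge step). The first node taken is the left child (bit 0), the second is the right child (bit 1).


Huffman tree construction:
Step 1: Merge F(3) + C(3) = 6
Step 2: Merge H(5) + A(6) = 11
Step 3: Merge (F+C)(6) + (H+A)(11) = 17
Step 4: Merge ((F+C)+(H+A))(17) + E(19) = 36
Step 5: Merge J(23) + (((F+C)+(H+A))+E)(36) = 59
Read each symbol's code off the tree from the root (left child = 0, right child = 1).

Codes:
  J: 0 (length 1)
  F: 1000 (length 4)
  A: 1011 (length 4)
  H: 1010 (length 4)
  E: 11 (length 2)
  C: 1001 (length 4)
Average code length: 129/59 = 2.1864 bits/symbol


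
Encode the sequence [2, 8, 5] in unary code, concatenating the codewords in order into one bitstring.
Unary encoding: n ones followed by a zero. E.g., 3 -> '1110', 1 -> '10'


Encode each number as n ones followed by a terminating 0:
  2 -> 110 (3 bits)
  8 -> 111111110 (9 bits)
  5 -> 111110 (6 bits)
Total length = 3 + 9 + 6 = 18 bits.

Unary([2, 8, 5]) = 110111111110111110 (18 bits)


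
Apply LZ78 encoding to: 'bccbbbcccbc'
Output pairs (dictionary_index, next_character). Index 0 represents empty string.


LZ78 encoding steps:
Dictionary: {0: ''}
Step 1: w='' (idx 0), next='b' -> output (0, 'b'), add 'b' as idx 1
Step 2: w='' (idx 0), next='c' -> output (0, 'c'), add 'c' as idx 2
Step 3: w='c' (idx 2), next='b' -> output (2, 'b'), add 'cb' as idx 3
Step 4: w='b' (idx 1), next='b' -> output (1, 'b'), add 'bb' as idx 4
Step 5: w='c' (idx 2), next='c' -> output (2, 'c'), add 'cc' as idx 5
Step 6: w='cb' (idx 3), next='c' -> output (3, 'c'), add 'cbc' as idx 6


Encoded: [(0, 'b'), (0, 'c'), (2, 'b'), (1, 'b'), (2, 'c'), (3, 'c')]


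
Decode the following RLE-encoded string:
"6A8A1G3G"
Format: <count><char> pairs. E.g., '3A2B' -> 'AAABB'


Expanding each <count><char> pair:
  6A -> 'AAAAAA'
  8A -> 'AAAAAAAA'
  1G -> 'G'
  3G -> 'GGG'

Decoded = AAAAAAAAAAAAAAGGGG


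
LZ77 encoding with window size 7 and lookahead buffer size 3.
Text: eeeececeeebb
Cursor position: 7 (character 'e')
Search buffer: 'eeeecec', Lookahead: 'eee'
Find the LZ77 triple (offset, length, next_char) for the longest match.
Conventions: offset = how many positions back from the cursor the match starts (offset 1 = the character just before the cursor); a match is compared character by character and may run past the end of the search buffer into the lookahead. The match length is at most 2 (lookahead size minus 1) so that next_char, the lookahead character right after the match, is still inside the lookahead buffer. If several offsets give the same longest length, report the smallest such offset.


Try each offset into the search buffer:
  offset=1 (pos 6, char 'c'): match length 0
  offset=2 (pos 5, char 'e'): match length 1
  offset=3 (pos 4, char 'c'): match length 0
  offset=4 (pos 3, char 'e'): match length 1
  offset=5 (pos 2, char 'e'): match length 2
  offset=6 (pos 1, char 'e'): match length 2
  offset=7 (pos 0, char 'e'): match length 2
Longest match has length 2, found at offsets 5, 6, 7; take the smallest, offset 5.
next_char = character at position 7 + 2 = 9 -> 'e'

Best match: offset=5, length=2 (matching 'ee' starting at position 2)
LZ77 triple: (5, 2, 'e')


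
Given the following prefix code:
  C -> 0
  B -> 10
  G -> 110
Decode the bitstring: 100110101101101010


Decoding step by step:
Bits 10 -> B
Bits 0 -> C
Bits 110 -> G
Bits 10 -> B
Bits 110 -> G
Bits 110 -> G
Bits 10 -> B
Bits 10 -> B


Decoded message: BCGBGGBB


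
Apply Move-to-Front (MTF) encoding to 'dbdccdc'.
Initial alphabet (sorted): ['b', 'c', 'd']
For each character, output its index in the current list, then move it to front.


MTF encoding:
'd': index 2 in ['b', 'c', 'd'] -> ['d', 'b', 'c']
'b': index 1 in ['d', 'b', 'c'] -> ['b', 'd', 'c']
'd': index 1 in ['b', 'd', 'c'] -> ['d', 'b', 'c']
'c': index 2 in ['d', 'b', 'c'] -> ['c', 'd', 'b']
'c': index 0 in ['c', 'd', 'b'] -> ['c', 'd', 'b']
'd': index 1 in ['c', 'd', 'b'] -> ['d', 'c', 'b']
'c': index 1 in ['d', 'c', 'b'] -> ['c', 'd', 'b']


Output: [2, 1, 1, 2, 0, 1, 1]


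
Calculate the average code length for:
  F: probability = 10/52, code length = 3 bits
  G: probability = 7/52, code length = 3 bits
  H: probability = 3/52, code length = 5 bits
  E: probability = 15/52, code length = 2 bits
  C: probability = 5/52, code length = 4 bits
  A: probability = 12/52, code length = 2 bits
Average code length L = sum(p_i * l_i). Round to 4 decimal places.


Weighted contributions p_i * l_i:
  F: (10/52) * 3 = 30/52
  G: (7/52) * 3 = 21/52
  H: (3/52) * 5 = 15/52
  E: (15/52) * 2 = 30/52
  C: (5/52) * 4 = 20/52
  A: (12/52) * 2 = 24/52
Sum = (30 + 21 + 15 + 30 + 20 + 24)/52 = 140/52

L = 140/52 = 2.6923 bits/symbol


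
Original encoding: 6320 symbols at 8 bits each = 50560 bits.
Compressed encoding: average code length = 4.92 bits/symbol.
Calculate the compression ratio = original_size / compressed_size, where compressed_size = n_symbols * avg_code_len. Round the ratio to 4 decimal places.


original_size = n_symbols * orig_bits = 6320 * 8 = 50560 bits
compressed_size = n_symbols * avg_code_len = 6320 * 4.92 = 31094.4 bits
ratio = original_size / compressed_size = 50560 / 31094.4 = 1.626

Compression ratio = 1.626


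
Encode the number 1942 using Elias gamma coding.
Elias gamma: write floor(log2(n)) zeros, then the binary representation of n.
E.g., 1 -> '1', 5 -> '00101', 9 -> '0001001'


num_bits = floor(log2(1942)) + 1 = 11
leading_zeros = num_bits - 1 = 10
binary(1942) = 11110010110

Elias gamma(1942) = '0000000000' + '11110010110' = 000000000011110010110 (21 bits)


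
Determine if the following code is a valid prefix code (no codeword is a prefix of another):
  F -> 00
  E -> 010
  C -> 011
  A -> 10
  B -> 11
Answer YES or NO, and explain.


Checking each pair (does one codeword prefix another?):
  F='00' vs E='010': no prefix
  F='00' vs C='011': no prefix
  F='00' vs A='10': no prefix
  F='00' vs B='11': no prefix
  E='010' vs F='00': no prefix
  E='010' vs C='011': no prefix
  E='010' vs A='10': no prefix
  E='010' vs B='11': no prefix
  C='011' vs F='00': no prefix
  C='011' vs E='010': no prefix
  C='011' vs A='10': no prefix
  C='011' vs B='11': no prefix
  A='10' vs F='00': no prefix
  A='10' vs E='010': no prefix
  A='10' vs C='011': no prefix
  A='10' vs B='11': no prefix
  B='11' vs F='00': no prefix
  B='11' vs E='010': no prefix
  B='11' vs C='011': no prefix
  B='11' vs A='10': no prefix
No violation found over all pairs.

YES -- this is a valid prefix code. No codeword is a prefix of any other codeword.


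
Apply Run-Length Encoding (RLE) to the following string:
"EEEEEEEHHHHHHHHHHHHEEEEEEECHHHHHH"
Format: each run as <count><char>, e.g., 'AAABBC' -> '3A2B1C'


Scanning runs left to right:
  i=0: run of 'E' x 7 -> '7E'
  i=7: run of 'H' x 12 -> '12H'
  i=19: run of 'E' x 7 -> '7E'
  i=26: run of 'C' x 1 -> '1C'
  i=27: run of 'H' x 6 -> '6H'

RLE = 7E12H7E1C6H


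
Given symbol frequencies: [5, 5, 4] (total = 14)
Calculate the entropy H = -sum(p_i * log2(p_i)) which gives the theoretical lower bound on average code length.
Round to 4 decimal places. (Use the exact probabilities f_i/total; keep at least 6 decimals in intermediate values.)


Per-symbol terms -p_i * log2(p_i) with p_i = f_i/14:
  p = 5/14 = 0.357143: log2(p) = -1.485427, -p*log2(p) = 0.530510
  p = 5/14 = 0.357143: log2(p) = -1.485427, -p*log2(p) = 0.530510
  p = 4/14 = 0.285714: log2(p) = -1.807355, -p*log2(p) = 0.516387
H = 0.530510 + 0.530510 + 0.516387 = 1.577407

H = 1.5774 bits/symbol


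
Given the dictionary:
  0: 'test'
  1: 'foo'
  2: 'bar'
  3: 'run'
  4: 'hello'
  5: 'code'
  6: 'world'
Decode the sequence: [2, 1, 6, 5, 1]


Look up each index in the dictionary:
  2 -> 'bar'
  1 -> 'foo'
  6 -> 'world'
  5 -> 'code'
  1 -> 'foo'

Decoded: "bar foo world code foo"


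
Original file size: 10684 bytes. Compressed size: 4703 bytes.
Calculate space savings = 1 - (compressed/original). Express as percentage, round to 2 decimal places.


ratio = compressed/original = 4703/10684 = 0.440191
savings = 1 - ratio = 1 - 0.440191 = 0.559809
as a percentage: 0.559809 * 100 = 55.98%

Space savings = 1 - 4703/10684 = 55.98%


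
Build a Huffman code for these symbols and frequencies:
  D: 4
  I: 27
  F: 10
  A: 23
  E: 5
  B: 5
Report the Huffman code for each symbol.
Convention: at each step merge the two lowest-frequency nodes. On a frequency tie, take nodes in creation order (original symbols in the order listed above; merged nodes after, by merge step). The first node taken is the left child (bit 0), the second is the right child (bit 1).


Huffman tree construction:
Step 1: Merge D(4) + E(5) = 9
Step 2: Merge B(5) + (D+E)(9) = 14
Step 3: Merge F(10) + (B+(D+E))(14) = 24
Step 4: Merge A(23) + (F+(B+(D+E)))(24) = 47
Step 5: Merge I(27) + (A+(F+(B+(D+E))))(47) = 74
Read each symbol's code off the tree from the root (left child = 0, right child = 1).

Codes:
  D: 11110 (length 5)
  I: 0 (length 1)
  F: 110 (length 3)
  A: 10 (length 2)
  E: 11111 (length 5)
  B: 1110 (length 4)
Average code length: 168/74 = 2.2703 bits/symbol


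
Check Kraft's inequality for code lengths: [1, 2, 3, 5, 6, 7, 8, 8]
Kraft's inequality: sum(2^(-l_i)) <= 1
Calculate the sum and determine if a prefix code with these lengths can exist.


Sum = 2^(-1) + 2^(-2) + 2^(-3) + 2^(-5) + 2^(-6) + 2^(-7) + 2^(-8) + 2^(-8)
    = 0.5 + 0.25 + 0.125 + 0.03125 + 0.015625 + 0.0078125 + 0.00390625 + 0.00390625
    = 240/256 = 0.9375
Since 0.9375 <= 1, Kraft's inequality IS satisfied.
A prefix code with these lengths CAN exist.

Kraft sum = 0.9375. Satisfied.


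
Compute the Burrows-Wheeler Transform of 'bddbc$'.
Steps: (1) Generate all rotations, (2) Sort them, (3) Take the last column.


Rotations (sorted):
  0: $bddbc -> last char: c
  1: bc$bdd -> last char: d
  2: bddbc$ -> last char: $
  3: c$bddb -> last char: b
  4: dbc$bd -> last char: d
  5: ddbc$b -> last char: b


BWT = cd$bdb


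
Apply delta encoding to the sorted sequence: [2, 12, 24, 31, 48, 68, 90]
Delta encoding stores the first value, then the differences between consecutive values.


First value: 2
Deltas:
  12 - 2 = 10
  24 - 12 = 12
  31 - 24 = 7
  48 - 31 = 17
  68 - 48 = 20
  90 - 68 = 22


Delta encoded: [2, 10, 12, 7, 17, 20, 22]


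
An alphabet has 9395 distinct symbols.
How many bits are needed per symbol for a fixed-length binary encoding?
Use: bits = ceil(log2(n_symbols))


log2(9395) = 13.1977
Bracket: 2^13 = 8192 < 9395 <= 2^14 = 16384
So ceil(log2(9395)) = 14

bits = ceil(log2(9395)) = ceil(13.1977) = 14 bits


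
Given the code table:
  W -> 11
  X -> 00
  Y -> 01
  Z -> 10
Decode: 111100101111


Decoding:
11 -> W
11 -> W
00 -> X
10 -> Z
11 -> W
11 -> W


Result: WWXZWW


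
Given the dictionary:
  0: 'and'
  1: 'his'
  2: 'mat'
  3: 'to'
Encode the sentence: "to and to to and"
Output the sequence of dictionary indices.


Look up each word in the dictionary:
  'to' -> 3
  'and' -> 0
  'to' -> 3
  'to' -> 3
  'and' -> 0

Encoded: [3, 0, 3, 3, 0]


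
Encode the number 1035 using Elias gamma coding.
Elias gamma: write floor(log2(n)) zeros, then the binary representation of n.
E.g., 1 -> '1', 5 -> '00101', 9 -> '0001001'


num_bits = floor(log2(1035)) + 1 = 11
leading_zeros = num_bits - 1 = 10
binary(1035) = 10000001011

Elias gamma(1035) = '0000000000' + '10000001011' = 000000000010000001011 (21 bits)


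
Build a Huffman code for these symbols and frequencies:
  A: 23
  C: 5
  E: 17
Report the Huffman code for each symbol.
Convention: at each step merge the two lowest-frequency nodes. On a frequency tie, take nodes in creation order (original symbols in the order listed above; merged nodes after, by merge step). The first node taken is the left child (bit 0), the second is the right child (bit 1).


Huffman tree construction:
Step 1: Merge C(5) + E(17) = 22
Step 2: Merge (C+E)(22) + A(23) = 45
Read each symbol's code off the tree from the root (left child = 0, right child = 1).

Codes:
  A: 1 (length 1)
  C: 00 (length 2)
  E: 01 (length 2)
Average code length: 67/45 = 1.4889 bits/symbol


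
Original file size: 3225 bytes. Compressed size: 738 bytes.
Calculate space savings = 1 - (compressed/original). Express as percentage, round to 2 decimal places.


ratio = compressed/original = 738/3225 = 0.228837
savings = 1 - ratio = 1 - 0.228837 = 0.771163
as a percentage: 0.771163 * 100 = 77.12%

Space savings = 1 - 738/3225 = 77.12%


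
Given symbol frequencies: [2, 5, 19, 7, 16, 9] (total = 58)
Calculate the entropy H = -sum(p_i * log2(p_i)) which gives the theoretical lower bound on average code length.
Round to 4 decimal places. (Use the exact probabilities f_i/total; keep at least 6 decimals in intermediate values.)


Per-symbol terms -p_i * log2(p_i) with p_i = f_i/58:
  p = 2/58 = 0.034483: log2(p) = -4.857981, -p*log2(p) = 0.167517
  p = 5/58 = 0.086207: log2(p) = -3.536053, -p*log2(p) = 0.304832
  p = 19/58 = 0.327586: log2(p) = -1.610053, -p*log2(p) = 0.527431
  p = 7/58 = 0.120690: log2(p) = -3.050626, -p*log2(p) = 0.368179
  p = 16/58 = 0.275862: log2(p) = -1.857981, -p*log2(p) = 0.512546
  p = 9/58 = 0.155172: log2(p) = -2.688056, -p*log2(p) = 0.417112
H = 0.167517 + 0.304832 + 0.527431 + 0.368179 + 0.512546 + 0.417112 = 2.297617

H = 2.2976 bits/symbol


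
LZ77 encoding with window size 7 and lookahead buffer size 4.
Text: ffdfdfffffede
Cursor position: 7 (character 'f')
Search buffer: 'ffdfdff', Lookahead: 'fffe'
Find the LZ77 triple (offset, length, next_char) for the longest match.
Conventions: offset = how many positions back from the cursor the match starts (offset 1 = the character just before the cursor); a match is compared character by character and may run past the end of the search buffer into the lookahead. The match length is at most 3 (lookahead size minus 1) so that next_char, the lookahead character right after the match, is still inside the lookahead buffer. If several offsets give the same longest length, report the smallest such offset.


Try each offset into the search buffer:
  offset=1 (pos 6, char 'f'): match length 3
  offset=2 (pos 5, char 'f'): match length 3
  offset=3 (pos 4, char 'd'): match length 0
  offset=4 (pos 3, char 'f'): match length 1
  offset=5 (pos 2, char 'd'): match length 0
  offset=6 (pos 1, char 'f'): match length 1
  offset=7 (pos 0, char 'f'): match length 2
Longest match has length 3, found at offsets 1, 2; take the smallest, offset 1.
next_char = character at position 7 + 3 = 10 -> 'e'

Best match: offset=1, length=3 (matching 'fff' starting at position 6)
LZ77 triple: (1, 3, 'e')


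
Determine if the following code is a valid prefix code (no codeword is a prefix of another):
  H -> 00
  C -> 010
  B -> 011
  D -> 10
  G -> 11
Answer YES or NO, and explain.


Checking each pair (does one codeword prefix another?):
  H='00' vs C='010': no prefix
  H='00' vs B='011': no prefix
  H='00' vs D='10': no prefix
  H='00' vs G='11': no prefix
  C='010' vs H='00': no prefix
  C='010' vs B='011': no prefix
  C='010' vs D='10': no prefix
  C='010' vs G='11': no prefix
  B='011' vs H='00': no prefix
  B='011' vs C='010': no prefix
  B='011' vs D='10': no prefix
  B='011' vs G='11': no prefix
  D='10' vs H='00': no prefix
  D='10' vs C='010': no prefix
  D='10' vs B='011': no prefix
  D='10' vs G='11': no prefix
  G='11' vs H='00': no prefix
  G='11' vs C='010': no prefix
  G='11' vs B='011': no prefix
  G='11' vs D='10': no prefix
No violation found over all pairs.

YES -- this is a valid prefix code. No codeword is a prefix of any other codeword.


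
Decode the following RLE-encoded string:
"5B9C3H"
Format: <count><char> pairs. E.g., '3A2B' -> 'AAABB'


Expanding each <count><char> pair:
  5B -> 'BBBBB'
  9C -> 'CCCCCCCCC'
  3H -> 'HHH'

Decoded = BBBBBCCCCCCCCCHHH


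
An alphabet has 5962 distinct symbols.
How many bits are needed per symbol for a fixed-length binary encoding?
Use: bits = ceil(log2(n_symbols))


log2(5962) = 12.5416
Bracket: 2^12 = 4096 < 5962 <= 2^13 = 8192
So ceil(log2(5962)) = 13

bits = ceil(log2(5962)) = ceil(12.5416) = 13 bits


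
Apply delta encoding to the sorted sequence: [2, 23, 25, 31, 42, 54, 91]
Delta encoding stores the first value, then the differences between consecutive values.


First value: 2
Deltas:
  23 - 2 = 21
  25 - 23 = 2
  31 - 25 = 6
  42 - 31 = 11
  54 - 42 = 12
  91 - 54 = 37


Delta encoded: [2, 21, 2, 6, 11, 12, 37]


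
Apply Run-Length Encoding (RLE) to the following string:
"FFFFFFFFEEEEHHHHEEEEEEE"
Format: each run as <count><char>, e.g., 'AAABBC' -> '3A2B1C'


Scanning runs left to right:
  i=0: run of 'F' x 8 -> '8F'
  i=8: run of 'E' x 4 -> '4E'
  i=12: run of 'H' x 4 -> '4H'
  i=16: run of 'E' x 7 -> '7E'

RLE = 8F4E4H7E


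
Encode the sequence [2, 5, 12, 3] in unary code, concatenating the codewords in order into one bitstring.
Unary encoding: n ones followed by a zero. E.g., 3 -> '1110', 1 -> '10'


Encode each number as n ones followed by a terminating 0:
  2 -> 110 (3 bits)
  5 -> 111110 (6 bits)
  12 -> 1111111111110 (13 bits)
  3 -> 1110 (4 bits)
Total length = 3 + 6 + 13 + 4 = 26 bits.

Unary([2, 5, 12, 3]) = 11011111011111111111101110 (26 bits)


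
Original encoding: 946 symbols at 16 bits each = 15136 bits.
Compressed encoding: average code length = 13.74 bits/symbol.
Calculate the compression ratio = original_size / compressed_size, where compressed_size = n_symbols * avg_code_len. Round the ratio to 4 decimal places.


original_size = n_symbols * orig_bits = 946 * 16 = 15136 bits
compressed_size = n_symbols * avg_code_len = 946 * 13.74 = 12998.04 bits
ratio = original_size / compressed_size = 15136 / 12998.04 = 1.1645

Compression ratio = 1.1645


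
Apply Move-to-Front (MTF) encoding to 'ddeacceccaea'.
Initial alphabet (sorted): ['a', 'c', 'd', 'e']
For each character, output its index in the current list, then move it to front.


MTF encoding:
'd': index 2 in ['a', 'c', 'd', 'e'] -> ['d', 'a', 'c', 'e']
'd': index 0 in ['d', 'a', 'c', 'e'] -> ['d', 'a', 'c', 'e']
'e': index 3 in ['d', 'a', 'c', 'e'] -> ['e', 'd', 'a', 'c']
'a': index 2 in ['e', 'd', 'a', 'c'] -> ['a', 'e', 'd', 'c']
'c': index 3 in ['a', 'e', 'd', 'c'] -> ['c', 'a', 'e', 'd']
'c': index 0 in ['c', 'a', 'e', 'd'] -> ['c', 'a', 'e', 'd']
'e': index 2 in ['c', 'a', 'e', 'd'] -> ['e', 'c', 'a', 'd']
'c': index 1 in ['e', 'c', 'a', 'd'] -> ['c', 'e', 'a', 'd']
'c': index 0 in ['c', 'e', 'a', 'd'] -> ['c', 'e', 'a', 'd']
'a': index 2 in ['c', 'e', 'a', 'd'] -> ['a', 'c', 'e', 'd']
'e': index 2 in ['a', 'c', 'e', 'd'] -> ['e', 'a', 'c', 'd']
'a': index 1 in ['e', 'a', 'c', 'd'] -> ['a', 'e', 'c', 'd']


Output: [2, 0, 3, 2, 3, 0, 2, 1, 0, 2, 2, 1]


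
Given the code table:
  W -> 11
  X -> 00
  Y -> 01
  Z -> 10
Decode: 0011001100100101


Decoding:
00 -> X
11 -> W
00 -> X
11 -> W
00 -> X
10 -> Z
01 -> Y
01 -> Y


Result: XWXWXZYY


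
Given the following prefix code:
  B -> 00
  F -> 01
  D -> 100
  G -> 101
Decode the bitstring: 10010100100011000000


Decoding step by step:
Bits 100 -> D
Bits 101 -> G
Bits 00 -> B
Bits 100 -> D
Bits 01 -> F
Bits 100 -> D
Bits 00 -> B
Bits 00 -> B


Decoded message: DGBDFDBB


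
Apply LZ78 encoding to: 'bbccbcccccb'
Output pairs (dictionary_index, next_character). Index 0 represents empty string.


LZ78 encoding steps:
Dictionary: {0: ''}
Step 1: w='' (idx 0), next='b' -> output (0, 'b'), add 'b' as idx 1
Step 2: w='b' (idx 1), next='c' -> output (1, 'c'), add 'bc' as idx 2
Step 3: w='' (idx 0), next='c' -> output (0, 'c'), add 'c' as idx 3
Step 4: w='bc' (idx 2), next='c' -> output (2, 'c'), add 'bcc' as idx 4
Step 5: w='c' (idx 3), next='c' -> output (3, 'c'), add 'cc' as idx 5
Step 6: w='c' (idx 3), next='b' -> output (3, 'b'), add 'cb' as idx 6


Encoded: [(0, 'b'), (1, 'c'), (0, 'c'), (2, 'c'), (3, 'c'), (3, 'b')]


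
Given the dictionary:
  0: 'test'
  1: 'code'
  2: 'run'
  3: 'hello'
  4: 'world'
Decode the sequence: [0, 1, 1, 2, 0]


Look up each index in the dictionary:
  0 -> 'test'
  1 -> 'code'
  1 -> 'code'
  2 -> 'run'
  0 -> 'test'

Decoded: "test code code run test"


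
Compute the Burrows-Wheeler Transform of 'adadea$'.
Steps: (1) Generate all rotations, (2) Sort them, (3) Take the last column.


Rotations (sorted):
  0: $adadea -> last char: a
  1: a$adade -> last char: e
  2: adadea$ -> last char: $
  3: adea$ad -> last char: d
  4: dadea$a -> last char: a
  5: dea$ada -> last char: a
  6: ea$adad -> last char: d


BWT = ae$daad


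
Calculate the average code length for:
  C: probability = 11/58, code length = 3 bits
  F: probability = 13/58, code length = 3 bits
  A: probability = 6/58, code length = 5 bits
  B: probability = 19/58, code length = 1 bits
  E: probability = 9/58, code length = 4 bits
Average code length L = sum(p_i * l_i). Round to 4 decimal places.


Weighted contributions p_i * l_i:
  C: (11/58) * 3 = 33/58
  F: (13/58) * 3 = 39/58
  A: (6/58) * 5 = 30/58
  B: (19/58) * 1 = 19/58
  E: (9/58) * 4 = 36/58
Sum = (33 + 39 + 30 + 19 + 36)/58 = 157/58

L = 157/58 = 2.7069 bits/symbol


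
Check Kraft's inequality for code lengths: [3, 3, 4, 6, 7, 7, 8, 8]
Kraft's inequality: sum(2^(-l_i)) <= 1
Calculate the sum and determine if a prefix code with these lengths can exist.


Sum = 2^(-3) + 2^(-3) + 2^(-4) + 2^(-6) + 2^(-7) + 2^(-7) + 2^(-8) + 2^(-8)
    = 0.125 + 0.125 + 0.0625 + 0.015625 + 0.0078125 + 0.0078125 + 0.00390625 + 0.00390625
    = 90/256 = 0.3515625
Since 0.3515625 <= 1, Kraft's inequality IS satisfied.
A prefix code with these lengths CAN exist.

Kraft sum = 0.3515625. Satisfied.


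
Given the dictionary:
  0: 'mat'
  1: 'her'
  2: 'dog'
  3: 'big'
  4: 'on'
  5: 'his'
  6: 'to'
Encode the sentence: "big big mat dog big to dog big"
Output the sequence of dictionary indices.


Look up each word in the dictionary:
  'big' -> 3
  'big' -> 3
  'mat' -> 0
  'dog' -> 2
  'big' -> 3
  'to' -> 6
  'dog' -> 2
  'big' -> 3

Encoded: [3, 3, 0, 2, 3, 6, 2, 3]


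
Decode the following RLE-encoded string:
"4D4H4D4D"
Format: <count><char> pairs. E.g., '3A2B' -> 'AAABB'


Expanding each <count><char> pair:
  4D -> 'DDDD'
  4H -> 'HHHH'
  4D -> 'DDDD'
  4D -> 'DDDD'

Decoded = DDDDHHHHDDDDDDDD


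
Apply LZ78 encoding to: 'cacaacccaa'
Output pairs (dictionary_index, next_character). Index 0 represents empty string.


LZ78 encoding steps:
Dictionary: {0: ''}
Step 1: w='' (idx 0), next='c' -> output (0, 'c'), add 'c' as idx 1
Step 2: w='' (idx 0), next='a' -> output (0, 'a'), add 'a' as idx 2
Step 3: w='c' (idx 1), next='a' -> output (1, 'a'), add 'ca' as idx 3
Step 4: w='a' (idx 2), next='c' -> output (2, 'c'), add 'ac' as idx 4
Step 5: w='c' (idx 1), next='c' -> output (1, 'c'), add 'cc' as idx 5
Step 6: w='a' (idx 2), next='a' -> output (2, 'a'), add 'aa' as idx 6


Encoded: [(0, 'c'), (0, 'a'), (1, 'a'), (2, 'c'), (1, 'c'), (2, 'a')]
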